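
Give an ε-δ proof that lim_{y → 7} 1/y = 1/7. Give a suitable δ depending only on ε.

Fix ε > 0. We seek δ > 0 such that 0 < |y − 7| < δ implies |1/y − (1/7)| < ε.
|1/y − (1/7)| = |7 − y|/(7·|y|) = |y − 7|/(7|y|).
Restrict δ ≤ 7/2. Then |y − 7| < 7/2 gives |y| > 7/2, so 7|y| > 49/2.
Then |1/y − (1/7)| < |y − 7|/(49/2), which is < ε when |y − 7| < (49/2)ε.
Take δ = min(7/2, (49/2)ε). Then 0 < |y − 7| < δ gives both |y − 7| < 7/2 and |y − 7| < (49/2)ε, so |1/y − (1/7)| < ε.

δ = min(7/2, (49/2)ε)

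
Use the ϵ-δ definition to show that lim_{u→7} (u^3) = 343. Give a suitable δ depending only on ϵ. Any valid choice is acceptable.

Let ϵ > 0. We seek δ > 0 with 0 < |u − 7| < δ ⇒ |u^3 − 343| < ϵ.
Factor: u^3 − 343 = (u − 7)(u^2 + 7u + 49), so |u^3 − 343| = |u − 7|·|u^2 + 7u + 49|.
Restrict δ ≤ 2. Then |u − 7| < 2 gives |u| < 9, so by the triangle inequality |u^2 + 7u + 49| ≤ 9^2 + 7·9 + 49 = 193.
Hence |u^3 − 343| ≤ 193|u − 7|, which is < ϵ once |u − 7| < ϵ/193.
Take δ = min(2, ϵ/193). If 0 < |u − 7| < δ then both bounds hold and |u^3 − 343| ≤ 193|u − 7| < 193·(ϵ/193) = ϵ.

δ = min(2, ϵ/193)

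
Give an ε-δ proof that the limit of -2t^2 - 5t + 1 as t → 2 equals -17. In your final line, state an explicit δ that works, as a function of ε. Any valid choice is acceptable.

δ = min(1, ε/15)

Suppose ε > 0. We want δ > 0 such that 0 < |t − 2| < δ implies |(-2t^2 - 5t + 1) + 17| < ε.
(-2t^2 - 5t + 1) + 17 = -2t^2 - 5t + 18 = (t − 2)(-2t - 9).
So |(-2t^2 - 5t + 1) + 17| = |t − 2|·|-2t - 9|.
Assume first that |t − 2| < 1, so |t| < 3. Then |-2t - 9| ≤ 2·3 + 9 = 15.
Hence |(-2t^2 - 5t + 1) + 17| ≤ 15|t − 2| < ε provided |t − 2| < ε/15.
Choosing δ = min(1, ε/15) ensures both conditions, hence |(-2t^2 - 5t + 1) + 17| < ε.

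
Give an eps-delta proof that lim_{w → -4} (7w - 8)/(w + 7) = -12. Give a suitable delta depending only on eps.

delta = min(3/2, (3/38)eps)

Suppose eps > 0. We want delta > 0 with 0 < |w + 4| < delta ⇒ |(7w - 8)/(w + 7) + 12| < eps.
Combining over a common denominator, (7w - 8)/(w + 7) + 12 = [(7w - 8)·3 − (-36)·(w + 7)] / [3·(w + 7)] = 57(w + 4) / (3(w + 7)).
So |(7w - 8)/(w + 7) + 12| = 57|w + 4| / (3·|w + 7|).
Restrict delta ≤ 3/2. Then |w + 4| < 3/2 gives |w + 7| = |(w + 4) + 3| ≥ 3 − 3/2 = 3/2.
Hence |(7w - 8)/(w + 7) + 12| < 57|w + 4|/(3·(3/2)) = (38/3)|w + 4|, which is < eps once |w + 4| < (3/38)eps.
Take delta = min(3/2, (3/38)eps). Then 0 < |w + 4| < delta forces both bounds, so |(7w - 8)/(w + 7) + 12| < eps.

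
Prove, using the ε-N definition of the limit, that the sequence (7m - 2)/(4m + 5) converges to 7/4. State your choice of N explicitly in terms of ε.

Let ε > 0 be given. For m ≥ 1, |(7m - 2)/(4m + 5) − (7/4)| = |-43|/(4(4m + 5)) = 43/(4(4m + 5)).
Since 4m + 5 ≥ 4m for m ≥ 1, this is ≤ 43/(4·4m) = (43/16)/m.
So |(7m - 2)/(4m + 5) − (7/4)| < ε whenever m > (43/16)/ε.
Take N = (43/16)/ε. If m > N then |(7m - 2)/(4m + 5) − (7/4)| ≤ (43/16)/m < ε.

N = (43/16)/ε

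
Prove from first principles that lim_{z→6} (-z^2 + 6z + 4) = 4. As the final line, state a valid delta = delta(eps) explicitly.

Let eps > 0. We want delta > 0 such that 0 < |z − 6| < delta implies |(-z^2 + 6z + 4) − 4| < eps.
(-z^2 + 6z + 4) − 4 = -z^2 + 6z = (z − 6)(-z).
So |(-z^2 + 6z + 4) − 4| = |z − 6|·|-z|.
Assume first that |z − 6| < 2, so |z| < 8. Then |-z| ≤ 8 = 8.
Hence |(-z^2 + 6z + 4) − 4| ≤ 8|z − 6| < eps provided |z − 6| < eps/8.
Take delta = min(2, eps/8). Then 0 < |z − 6| < delta gives both |z − 6| < 2 and |z − 6| < eps/8, so |(-z^2 + 6z + 4) − 4| < eps.

delta = min(2, eps/8)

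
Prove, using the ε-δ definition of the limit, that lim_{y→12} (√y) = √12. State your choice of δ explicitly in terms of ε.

δ = min(12, √12·ε)

Suppose ε > 0. We want δ > 0 such that 0 < |y − 12| < δ implies |√y − √12| < ε.
Multiplying by the conjugate, |√y − √12| = |y − 12|/(√y + √12).
Restrict δ ≤ 12 so that |y − 12| < 12 forces y > 0, and then √y + √12 > √12.
Hence |√y − √12| < |y − 12|/√12, which is < ε once |y − 12| < √12·ε.
Take δ = min(12, √12·ε). If 0 < |y − 12| < δ then y > 0 and |√y − √12| < |y − 12|/√12 < ε.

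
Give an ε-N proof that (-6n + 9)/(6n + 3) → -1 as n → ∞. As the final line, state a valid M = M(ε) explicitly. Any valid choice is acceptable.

M = 2/ε

Let ε > 0. For n ≥ 1, |(-6n + 9)/(6n + 3) + 1| = |72|/(6(6n + 3)) = 72/(6(6n + 3)).
Since 6n + 3 ≥ 6n for n ≥ 1, this is ≤ 72/(6·6n) = 2/n.
So |(-6n + 9)/(6n + 3) + 1| < ε whenever n > 2/ε.
Take M = 2/ε. If n > M then |(-6n + 9)/(6n + 3) + 1| ≤ 2/n < ε.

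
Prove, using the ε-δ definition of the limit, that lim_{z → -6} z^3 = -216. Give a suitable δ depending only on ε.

δ = min(1, ε/127)

Let ε > 0 be given. We seek δ > 0 with 0 < |z + 6| < δ ⇒ |z^3 + 216| < ε.
Factor: z^3 + 216 = (z + 6)(z^2 - 6z + 36), so |z^3 + 216| = |z + 6|·|z^2 - 6z + 36|.
Restrict δ ≤ 1. Then |z + 6| < 1 gives |z| < 7, so by the triangle inequality |z^2 - 6z + 36| ≤ 7^2 + 6·7 + 36 = 127.
Hence |z^3 + 216| ≤ 127|z + 6|, which is < ε once |z + 6| < ε/127.
Take δ = min(1, ε/127). If 0 < |z + 6| < δ then both bounds hold and |z^3 + 216| ≤ 127|z + 6| < 127·(ε/127) = ε.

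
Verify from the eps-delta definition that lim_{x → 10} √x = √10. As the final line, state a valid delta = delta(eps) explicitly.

Let eps > 0 be given. We want delta > 0 such that 0 < |x − 10| < delta implies |√x − √10| < eps.
Rationalise: √x − √10 = (x − 10)/(√x + √10), so |√x − √10| = |x − 10|/(√x + √10).
Restrict delta ≤ 10 so that |x − 10| < 10 forces x > 0, and then √x + √10 > √10.
Hence |√x − √10| < |x − 10|/√10, which is < eps once |x − 10| < √10·eps.
Take delta = min(10, √10·eps). If 0 < |x − 10| < delta then x > 0 and |√x − √10| < |x − 10|/√10 < eps.

delta = min(10, √10·eps)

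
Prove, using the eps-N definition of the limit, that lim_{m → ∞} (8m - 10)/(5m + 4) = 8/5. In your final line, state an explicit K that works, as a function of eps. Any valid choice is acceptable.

K = (82/25)/eps

Fix eps > 0. For m ≥ 1, |(8m - 10)/(5m + 4) − (8/5)| = |-82|/(5(5m + 4)) = 82/(5(5m + 4)).
Since 5m + 4 ≥ 5m for m ≥ 1, this is ≤ 82/(5·5m) = (82/25)/m.
So |(8m - 10)/(5m + 4) − (8/5)| < eps whenever m > (82/25)/eps.
Take K = (82/25)/eps. If m > K then |(8m - 10)/(5m + 4) − (8/5)| ≤ (82/25)/m < eps.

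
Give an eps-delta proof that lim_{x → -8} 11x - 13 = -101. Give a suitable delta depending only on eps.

delta = eps/11

Fix eps > 0. We need delta > 0 so that 0 < |x + 8| < delta implies |(11x - 13) + 101| < eps.
Since (11x - 13) + 101 = 11(x + 8), we have |(11x - 13) + 101| = 11|x + 8|.
So 11|x + 8| < eps exactly when |x + 8| < eps/11.
Take delta = eps/11. If 0 < |x + 8| < delta then |(11x - 13) + 101| = 11|x + 8| < 11·(eps/11) = eps.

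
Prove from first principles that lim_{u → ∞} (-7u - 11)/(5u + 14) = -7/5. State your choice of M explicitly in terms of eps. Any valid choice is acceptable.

M = (43/25)/eps

Let eps > 0. We seek M > 0 such that u > M implies |(-7u - 11)/(5u + 14) + 7/5| < eps.
(-7u - 11)/(5u + 14) + 7/5 = (5(-7u - 11) − (-7)(5u + 14)) / (5(5u + 14)) = 43/(5(5u + 14)).
For u > 0 we have 5u + 14 > 5u, so |(-7u - 11)/(5u + 14) + 7/5| = 43/(5(5u + 14)) < 43/(5·5u) = (43/25)/u.
Thus |(-7u - 11)/(5u + 14) + 7/5| < eps whenever u > (43/25)/eps.
Take M = (43/25)/eps. If u > M then |(-7u - 11)/(5u + 14) + 7/5| < (43/25)/u < eps.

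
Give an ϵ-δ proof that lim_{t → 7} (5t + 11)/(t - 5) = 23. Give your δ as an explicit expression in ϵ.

δ = min(1, (1/18)ϵ)

Let ϵ > 0 be given. We want δ > 0 with 0 < |t − 7| < δ ⇒ |(5t + 11)/(t - 5) − 23| < ϵ.
Combining over a common denominator, (5t + 11)/(t - 5) − 23 = [(5t + 11)·2 − 46·(t - 5)] / [2·(t - 5)] = -36(t − 7) / (2(t - 5)).
So |(5t + 11)/(t - 5) − 23| = 36|t − 7| / (2·|t − 5|).
Restrict δ ≤ 1. Then |t − 7| < 1 gives |t − 5| = |(t − 7) + 2| ≥ 2 − 1 = 1.
Hence |(5t + 11)/(t - 5) − 23| < 36|t − 7|/(2·1) = 18|t − 7|, which is < ϵ once |t − 7| < (1/18)ϵ.
Take δ = min(1, (1/18)ϵ). Then 0 < |t − 7| < δ forces both bounds, so |(5t + 11)/(t - 5) − 23| < ϵ.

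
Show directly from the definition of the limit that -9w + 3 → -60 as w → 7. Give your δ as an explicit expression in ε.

Suppose ε > 0. We need δ > 0 so that 0 < |w − 7| < δ implies |(-9w + 3) + 60| < ε.
Since (-9w + 3) + 60 = -9(w − 7), we have |(-9w + 3) + 60| = 9|w − 7|.
Thus it suffices that |w − 7| < ε/9.
Take δ = ε/9. If 0 < |w − 7| < δ then |(-9w + 3) + 60| = 9|w − 7| < 9·(ε/9) = ε.

δ = ε/9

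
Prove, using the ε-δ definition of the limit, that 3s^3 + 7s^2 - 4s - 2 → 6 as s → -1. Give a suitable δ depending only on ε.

δ = min(2, ε/47)

Fix ε > 0. We want δ > 0 such that 0 < |s + 1| < δ implies |(3s^3 + 7s^2 - 4s - 2) − 6| < ε.
(3s^3 + 7s^2 - 4s - 2) − 6 = 3s^3 + 7s^2 - 4s - 8 = (s + 1)(3s^2 + 4s - 8).
So |(3s^3 + 7s^2 - 4s - 2) − 6| = |s + 1|·|3s^2 + 4s - 8|.
Assume first that |s + 1| < 2, so |s| < 3. Then |3s^2 + 4s - 8| ≤ 3·3^2 + 4·3 + 8 = 47.
Hence |(3s^3 + 7s^2 - 4s - 2) − 6| ≤ 47|s + 1| < ε provided |s + 1| < ε/47.
Choosing δ = min(2, ε/47) ensures both conditions, hence |(3s^3 + 7s^2 - 4s - 2) − 6| < ε.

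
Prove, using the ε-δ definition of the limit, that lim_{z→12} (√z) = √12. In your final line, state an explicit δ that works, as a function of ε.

Suppose ε > 0. We want δ > 0 such that 0 < |z − 12| < δ implies |√z − √12| < ε.
Rationalise: √z − √12 = (z − 12)/(√z + √12), so |√z − √12| = |z − 12|/(√z + √12).
Restrict δ ≤ 12 so that |z − 12| < 12 forces z > 0, and then √z + √12 > √12.
Hence |√z − √12| < |z − 12|/√12, which is < ε once |z − 12| < √12·ε.
Take δ = min(12, √12·ε). If 0 < |z − 12| < δ then z > 0 and |√z − √12| < |z − 12|/√12 < ε.

δ = min(12, √12·ε)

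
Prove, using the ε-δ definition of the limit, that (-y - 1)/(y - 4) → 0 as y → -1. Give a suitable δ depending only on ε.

Let ε > 0 be given. We want δ > 0 with 0 < |y + 1| < δ ⇒ |(-y - 1)/(y - 4) − 0| < ε.
Combining over a common denominator, (-y - 1)/(y - 4) − 0 = [(-y - 1)·(-5) − 0·(y - 4)] / [(-5)·(y - 4)] = 5(y + 1) / ((-5)(y - 4)).
So |(-y - 1)/(y - 4) − 0| = 5|y + 1| / (5·|y − 4|).
Require δ ≤ 5/2, so |y − 4| ≥ |-5| − |y + 1| > 5 − 5/2 = 5/2.
Hence |(-y - 1)/(y - 4) − 0| < 5|y + 1|/(5·(5/2)) = (2/5)|y + 1|, which is < ε once |y + 1| < (5/2)ε.
Take δ = min(5/2, (5/2)ε). Then 0 < |y + 1| < δ forces both bounds, so |(-y - 1)/(y - 4) − 0| < ε.

δ = min(5/2, (5/2)ε)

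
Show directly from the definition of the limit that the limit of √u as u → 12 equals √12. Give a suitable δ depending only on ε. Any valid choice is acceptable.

Let ε > 0 be given. We want δ > 0 such that 0 < |u − 12| < δ implies |√u − √12| < ε.
Rationalise: √u − √12 = (u − 12)/(√u + √12), so |√u − √12| = |u − 12|/(√u + √12).
Restrict δ ≤ 12 so that |u − 12| < 12 forces u > 0, and then √u + √12 > √12.
Hence |√u − √12| < |u − 12|/√12, which is < ε once |u − 12| < √12·ε.
Take δ = min(12, √12·ε). If 0 < |u − 12| < δ then u > 0 and |√u − √12| < |u − 12|/√12 < ε.

δ = min(12, √12·ε)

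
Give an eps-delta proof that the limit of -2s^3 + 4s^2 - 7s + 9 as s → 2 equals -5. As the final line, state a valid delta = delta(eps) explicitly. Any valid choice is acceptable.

delta = min(2, eps/39)

Let eps > 0 be given. We want delta > 0 such that 0 < |s − 2| < delta implies |(-2s^3 + 4s^2 - 7s + 9) + 5| < eps.
(-2s^3 + 4s^2 - 7s + 9) + 5 = -2s^3 + 4s^2 - 7s + 14 = (s − 2)(-2s^2 - 7).
So |(-2s^3 + 4s^2 - 7s + 9) + 5| = |s − 2|·|-2s^2 - 7|.
Assume first that |s − 2| < 2, so |s| < 4. Then |-2s^2 - 7| ≤ 2·4^2 + 7 = 39.
Hence |(-2s^3 + 4s^2 - 7s + 9) + 5| ≤ 39|s − 2| < eps provided |s − 2| < eps/39.
Choosing delta = min(2, eps/39) ensures both conditions, hence |(-2s^3 + 4s^2 - 7s + 9) + 5| < eps.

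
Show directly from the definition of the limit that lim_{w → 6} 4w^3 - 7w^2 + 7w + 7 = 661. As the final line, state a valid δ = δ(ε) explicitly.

Suppose ε > 0. We want δ > 0 such that 0 < |w − 6| < δ implies |(4w^3 - 7w^2 + 7w + 7) − 661| < ε.
(4w^3 - 7w^2 + 7w + 7) − 661 = 4w^3 - 7w^2 + 7w - 654 = (w − 6)(4w^2 + 17w + 109).
So |(4w^3 - 7w^2 + 7w + 7) − 661| = |w − 6|·|4w^2 + 17w + 109|.
Assume first that |w − 6| < 2, so |w| < 8. Then |4w^2 + 17w + 109| ≤ 4·8^2 + 17·8 + 109 = 501.
Hence |(4w^3 - 7w^2 + 7w + 7) − 661| ≤ 501|w − 6| < ε provided |w − 6| < ε/501.
Choosing δ = min(2, ε/501) ensures both conditions, hence |(4w^3 - 7w^2 + 7w + 7) − 661| < ε.

δ = min(2, ε/501)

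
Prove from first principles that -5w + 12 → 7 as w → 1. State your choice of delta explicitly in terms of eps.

delta = eps/5

Suppose eps > 0. We need delta > 0 so that 0 < |w − 1| < delta implies |(-5w + 12) − 7| < eps.
Since (-5w + 12) − 7 = -5(w − 1), we have |(-5w + 12) − 7| = 5|w − 1|.
Thus it suffices that |w − 1| < eps/5.
Take delta = eps/5. If 0 < |w − 1| < delta then |(-5w + 12) − 7| = 5|w − 1| < 5·(eps/5) = eps.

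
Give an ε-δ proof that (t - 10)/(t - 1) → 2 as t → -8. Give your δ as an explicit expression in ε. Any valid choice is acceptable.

Let ε > 0 be given. We want δ > 0 with 0 < |t + 8| < δ ⇒ |(t - 10)/(t - 1) − 2| < ε.
Combining over a common denominator, (t - 10)/(t - 1) − 2 = [(t - 10)·(-9) − (-18)·(t - 1)] / [(-9)·(t - 1)] = 9(t + 8) / ((-9)(t - 1)).
So |(t - 10)/(t - 1) − 2| = 9|t + 8| / (9·|t − 1|).
Restrict δ ≤ 9/2. Then |t + 8| < 9/2 gives |t − 1| = |(t + 8) + (-9)| ≥ 9 − 9/2 = 9/2.
Hence |(t - 10)/(t - 1) − 2| < 9|t + 8|/(9·(9/2)) = (2/9)|t + 8|, which is < ε once |t + 8| < (9/2)ε.
Take δ = min(9/2, (9/2)ε). Then 0 < |t + 8| < δ forces both bounds, so |(t - 10)/(t - 1) − 2| < ε.

δ = min(9/2, (9/2)ε)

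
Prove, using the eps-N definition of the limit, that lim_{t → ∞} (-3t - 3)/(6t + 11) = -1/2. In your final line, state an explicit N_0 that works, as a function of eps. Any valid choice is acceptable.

N_0 = (5/12)/eps

Suppose eps > 0. We seek N_0 > 0 such that t > N_0 implies |(-3t - 3)/(6t + 11) + 1/2| < eps.
(-3t - 3)/(6t + 11) + 1/2 = (6(-3t - 3) − (-3)(6t + 11)) / (6(6t + 11)) = 15/(6(6t + 11)).
For t > 0 we have 6t + 11 > 6t, so |(-3t - 3)/(6t + 11) + 1/2| = 15/(6(6t + 11)) < 15/(6·6t) = (5/12)/t.
Thus |(-3t - 3)/(6t + 11) + 1/2| < eps whenever t > (5/12)/eps.
Take N_0 = (5/12)/eps. If t > N_0 then |(-3t - 3)/(6t + 11) + 1/2| < (5/12)/t < eps.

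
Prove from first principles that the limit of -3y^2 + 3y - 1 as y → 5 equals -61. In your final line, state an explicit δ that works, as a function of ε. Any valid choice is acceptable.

Suppose ε > 0. We want δ > 0 such that 0 < |y − 5| < δ implies |(-3y^2 + 3y - 1) + 61| < ε.
(-3y^2 + 3y - 1) + 61 = -3y^2 + 3y + 60 = (y − 5)(-3y - 12).
So |(-3y^2 + 3y - 1) + 61| = |y − 5|·|-3y - 12|.
Require δ ≤ 1. Then |y − 5| < 1 gives |y| < 6, and by the triangle inequality |-3y - 12| ≤ 3·6 + 12 = 30.
Hence |(-3y^2 + 3y - 1) + 61| ≤ 30|y − 5| < ε provided |y − 5| < ε/30.
Take δ = min(1, ε/30). Then 0 < |y − 5| < δ gives both |y − 5| < 1 and |y − 5| < ε/30, so |(-3y^2 + 3y - 1) + 61| < ε.

δ = min(1, ε/30)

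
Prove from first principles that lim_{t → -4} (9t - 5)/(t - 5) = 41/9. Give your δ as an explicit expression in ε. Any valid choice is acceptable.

Suppose ε > 0. We want δ > 0 with 0 < |t + 4| < δ ⇒ |(9t - 5)/(t - 5) − (41/9)| < ε.
Combining over a common denominator, (9t - 5)/(t - 5) − (41/9) = [(9t - 5)·(-9) − (-41)·(t - 5)] / [(-9)·(t - 5)] = -40(t + 4) / ((-9)(t - 5)).
So |(9t - 5)/(t - 5) − (41/9)| = 40|t + 4| / (9·|t − 5|).
Require δ ≤ 9/2, so |t − 5| ≥ |-9| − |t + 4| > 9 − 9/2 = 9/2.
Hence |(9t - 5)/(t - 5) − (41/9)| < 40|t + 4|/(9·(9/2)) = (80/81)|t + 4|, which is < ε once |t + 4| < (81/80)ε.
Take δ = min(9/2, (81/80)ε). Then 0 < |t + 4| < δ forces both bounds, so |(9t - 5)/(t - 5) − (41/9)| < ε.

δ = min(9/2, (81/80)ε)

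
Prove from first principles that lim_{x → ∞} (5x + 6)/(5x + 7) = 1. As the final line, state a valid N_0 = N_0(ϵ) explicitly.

N_0 = (1/5)/ϵ

Let ϵ > 0. We seek N_0 > 0 such that x > N_0 implies |(5x + 6)/(5x + 7) − 1| < ϵ.
(5x + 6)/(5x + 7) − 1 = (5(5x + 6) − 5(5x + 7)) / (5(5x + 7)) = -5/(5(5x + 7)).
For x > 0 we have 5x + 7 > 5x, so |(5x + 6)/(5x + 7) − 1| = 5/(5(5x + 7)) < 5/(5·5x) = (1/5)/x.
Thus |(5x + 6)/(5x + 7) − 1| < ϵ whenever x > (1/5)/ϵ.
Take N_0 = (1/5)/ϵ. If x > N_0 then |(5x + 6)/(5x + 7) − 1| < (1/5)/x < ϵ.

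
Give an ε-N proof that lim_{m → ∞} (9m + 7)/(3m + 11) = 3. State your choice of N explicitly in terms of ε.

N = (26/3)/ε

Let ε > 0. For m ≥ 1, |(9m + 7)/(3m + 11) − 3| = |-78|/(3(3m + 11)) = 78/(3(3m + 11)).
Since 3m + 11 ≥ 3m for m ≥ 1, this is ≤ 78/(3·3m) = (26/3)/m.
So |(9m + 7)/(3m + 11) − 3| < ε whenever m > (26/3)/ε.
Take N = (26/3)/ε. If m > N then |(9m + 7)/(3m + 11) − 3| ≤ (26/3)/m < ε.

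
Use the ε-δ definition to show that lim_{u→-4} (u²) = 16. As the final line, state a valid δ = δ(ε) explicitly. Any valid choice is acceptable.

Let ε > 0 be given. We seek δ > 0 with 0 < |u + 4| < δ ⇒ |u² − 16| < ε.
Factor: u² − 16 = (u + 4)(u - 4), so |u² − 16| = |u + 4|·|u - 4|.
Restrict δ ≤ 1. Then |u + 4| < 1 gives |u| < 5, so by the triangle inequality |u - 4| ≤ 5 + 4 = 9.
Hence |u² − 16| ≤ 9|u + 4|, which is < ε once |u + 4| < ε/9.
Take δ = min(1, ε/9). If 0 < |u + 4| < δ then both bounds hold and |u² − 16| ≤ 9|u + 4| < 9·(ε/9) = ε.

δ = min(1, ε/9)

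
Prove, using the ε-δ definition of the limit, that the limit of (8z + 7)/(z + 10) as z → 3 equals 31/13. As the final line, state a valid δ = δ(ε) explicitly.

Fix ε > 0. We want δ > 0 with 0 < |z − 3| < δ ⇒ |(8z + 7)/(z + 10) − (31/13)| < ε.
Combining over a common denominator, (8z + 7)/(z + 10) − (31/13) = [(8z + 7)·13 − 31·(z + 10)] / [13·(z + 10)] = 73(z − 3) / (13(z + 10)).
So |(8z + 7)/(z + 10) − (31/13)| = 73|z − 3| / (13·|z + 10|).
Require δ ≤ 13/2, so |z + 10| ≥ |13| − |z − 3| > 13 − 13/2 = 13/2.
Hence |(8z + 7)/(z + 10) − (31/13)| < 73|z − 3|/(13·(13/2)) = (146/169)|z − 3|, which is < ε once |z − 3| < (169/146)ε.
Take δ = min(13/2, (169/146)ε). Then 0 < |z − 3| < δ forces both bounds, so |(8z + 7)/(z + 10) − (31/13)| < ε.

δ = min(13/2, (169/146)ε)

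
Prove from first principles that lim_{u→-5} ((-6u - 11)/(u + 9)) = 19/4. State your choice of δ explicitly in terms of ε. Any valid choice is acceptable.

Suppose ε > 0. We want δ > 0 with 0 < |u + 5| < δ ⇒ |(-6u - 11)/(u + 9) − (19/4)| < ε.
Combining over a common denominator, (-6u - 11)/(u + 9) − (19/4) = [(-6u - 11)·4 − 19·(u + 9)] / [4·(u + 9)] = -43(u + 5) / (4(u + 9)).
So |(-6u - 11)/(u + 9) − (19/4)| = 43|u + 5| / (4·|u + 9|).
Restrict δ ≤ 2. Then |u + 5| < 2 gives |u + 9| = |(u + 5) + 4| ≥ 4 − 2 = 2.
Hence |(-6u - 11)/(u + 9) − (19/4)| < 43|u + 5|/(4·2) = (43/8)|u + 5|, which is < ε once |u + 5| < (8/43)ε.
Take δ = min(2, (8/43)ε). Then 0 < |u + 5| < δ forces both bounds, so |(-6u - 11)/(u + 9) − (19/4)| < ε.

δ = min(2, (8/43)ε)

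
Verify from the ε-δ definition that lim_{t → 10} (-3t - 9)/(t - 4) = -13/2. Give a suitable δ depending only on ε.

Let ε > 0 be given. We want δ > 0 with 0 < |t − 10| < δ ⇒ |(-3t - 9)/(t - 4) + 13/2| < ε.
Combining over a common denominator, (-3t - 9)/(t - 4) + 13/2 = [(-3t - 9)·6 − (-39)·(t - 4)] / [6·(t - 4)] = 21(t − 10) / (6(t - 4)).
So |(-3t - 9)/(t - 4) + 13/2| = 21|t − 10| / (6·|t − 4|).
Require δ ≤ 3, so |t − 4| ≥ |6| − |t − 10| > 6 − 3 = 3.
Hence |(-3t - 9)/(t - 4) + 13/2| < 21|t − 10|/(6·3) = (7/6)|t − 10|, which is < ε once |t − 10| < (6/7)ε.
Take δ = min(3, (6/7)ε). Then 0 < |t − 10| < δ forces both bounds, so |(-3t - 9)/(t - 4) + 13/2| < ε.

δ = min(3, (6/7)ε)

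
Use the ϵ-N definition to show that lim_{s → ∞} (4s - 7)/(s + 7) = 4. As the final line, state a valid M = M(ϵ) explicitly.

M = 35/ϵ

Let ϵ > 0. We seek M > 0 such that s > M implies |(4s - 7)/(s + 7) − 4| < ϵ.
(4s - 7)/(s + 7) − 4 = ((4s - 7) − 4(s + 7)) / ((s + 7)) = -35/((s + 7)).
For s > 0 we have s + 7 > s, so |(4s - 7)/(s + 7) − 4| = 35/((s + 7)) < 35/(s) = 35/s.
Thus |(4s - 7)/(s + 7) − 4| < ϵ whenever s > 35/ϵ.
Take M = 35/ϵ. If s > M then |(4s - 7)/(s + 7) − 4| < 35/s < ϵ.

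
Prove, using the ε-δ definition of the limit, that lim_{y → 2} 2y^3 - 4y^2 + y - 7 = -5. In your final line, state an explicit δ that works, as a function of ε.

δ = min(1, ε/19)

Fix ε > 0. We want δ > 0 such that 0 < |y − 2| < δ implies |(2y^3 - 4y^2 + y - 7) + 5| < ε.
(2y^3 - 4y^2 + y - 7) + 5 = 2y^3 - 4y^2 + y - 2 = (y − 2)(2y^2 + 1).
So |(2y^3 - 4y^2 + y - 7) + 5| = |y − 2|·|2y^2 + 1|.
Assume first that |y − 2| < 1, so |y| < 3. Then |2y^2 + 1| ≤ 2·3^2 + 1 = 19.
Hence |(2y^3 - 4y^2 + y - 7) + 5| ≤ 19|y − 2| < ε provided |y − 2| < ε/19.
Take δ = min(1, ε/19). Then 0 < |y − 2| < δ gives both |y − 2| < 1 and |y − 2| < ε/19, so |(2y^3 - 4y^2 + y - 7) + 5| < ε.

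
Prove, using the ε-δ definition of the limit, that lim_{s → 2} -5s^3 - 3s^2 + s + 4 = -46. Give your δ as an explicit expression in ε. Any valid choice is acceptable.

Let ε > 0 be given. We want δ > 0 such that 0 < |s − 2| < δ implies |(-5s^3 - 3s^2 + s + 4) + 46| < ε.
(-5s^3 - 3s^2 + s + 4) + 46 = -5s^3 - 3s^2 + s + 50 = (s − 2)(-5s^2 - 13s - 25).
So |(-5s^3 - 3s^2 + s + 4) + 46| = |s − 2|·|-5s^2 - 13s - 25|.
Assume first that |s − 2| < 1, so |s| < 3. Then |-5s^2 - 13s - 25| ≤ 5·3^2 + 13·3 + 25 = 109.
Hence |(-5s^3 - 3s^2 + s + 4) + 46| ≤ 109|s − 2| < ε provided |s − 2| < ε/109.
Choosing δ = min(1, ε/109) ensures both conditions, hence |(-5s^3 - 3s^2 + s + 4) + 46| < ε.

δ = min(1, ε/109)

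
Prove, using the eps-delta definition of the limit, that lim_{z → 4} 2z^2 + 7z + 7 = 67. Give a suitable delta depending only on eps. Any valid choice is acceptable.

Suppose eps > 0. We want delta > 0 such that 0 < |z − 4| < delta implies |(2z^2 + 7z + 7) − 67| < eps.
(2z^2 + 7z + 7) − 67 = 2z^2 + 7z - 60 = (z − 4)(2z + 15).
So |(2z^2 + 7z + 7) − 67| = |z − 4|·|2z + 15|.
Require delta ≤ 1. Then |z − 4| < 1 gives |z| < 5, and by the triangle inequality |2z + 15| ≤ 2·5 + 15 = 25.
Hence |(2z^2 + 7z + 7) − 67| ≤ 25|z − 4| < eps provided |z − 4| < eps/25.
Take delta = min(1, eps/25). Then 0 < |z − 4| < delta gives both |z − 4| < 1 and |z − 4| < eps/25, so |(2z^2 + 7z + 7) − 67| < eps.

delta = min(1, eps/25)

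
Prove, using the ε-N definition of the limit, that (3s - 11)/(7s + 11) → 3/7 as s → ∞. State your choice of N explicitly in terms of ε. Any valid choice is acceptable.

N = (110/49)/ε

Suppose ε > 0. We seek N > 0 such that s > N implies |(3s - 11)/(7s + 11) − (3/7)| < ε.
(3s - 11)/(7s + 11) − (3/7) = (7(3s - 11) − 3(7s + 11)) / (7(7s + 11)) = -110/(7(7s + 11)).
For s > 0 we have 7s + 11 > 7s, so |(3s - 11)/(7s + 11) − (3/7)| = 110/(7(7s + 11)) < 110/(7·7s) = (110/49)/s.
Thus |(3s - 11)/(7s + 11) − (3/7)| < ε whenever s > (110/49)/ε.
Take N = (110/49)/ε. If s > N then |(3s - 11)/(7s + 11) − (3/7)| < (110/49)/s < ε.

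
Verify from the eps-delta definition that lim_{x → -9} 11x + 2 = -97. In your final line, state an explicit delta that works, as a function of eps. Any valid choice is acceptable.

delta = eps/11

Let eps > 0 be given. We need delta > 0 so that 0 < |x + 9| < delta implies |(11x + 2) + 97| < eps.
|(11x + 2) + 97| = |11x + 99| = 11|x + 9|.
So 11|x + 9| < eps exactly when |x + 9| < eps/11.
Choosing delta = eps/11 gives |(11x + 2) + 97| = 11|x + 9| < eps whenever |x + 9| < delta.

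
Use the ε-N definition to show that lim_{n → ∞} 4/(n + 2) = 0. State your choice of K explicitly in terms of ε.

K = 4/ε

Let ε > 0. For n ≥ 1, |4/(n + 2) − 0| = 4/(n + 2) ≤ 4/n.
We need 4/n < ε, i.e. n > 4/ε.
Take K = 4/ε. If n > K then |4/(n + 2)| ≤ 4/n < ε.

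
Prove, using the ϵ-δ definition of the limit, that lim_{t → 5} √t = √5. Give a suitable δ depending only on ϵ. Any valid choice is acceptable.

Let ϵ > 0 be given. We want δ > 0 such that 0 < |t − 5| < δ implies |√t − √5| < ϵ.
Multiplying by the conjugate, |√t − √5| = |t − 5|/(√t + √5).
Restrict δ ≤ 5 so that |t − 5| < 5 forces t > 0, and then √t + √5 > √5.
Hence |√t − √5| < |t − 5|/√5, which is < ϵ once |t − 5| < √5·ϵ.
Take δ = min(5, √5·ϵ). If 0 < |t − 5| < δ then t > 0 and |√t − √5| < |t − 5|/√5 < ϵ.

δ = min(5, √5·ϵ)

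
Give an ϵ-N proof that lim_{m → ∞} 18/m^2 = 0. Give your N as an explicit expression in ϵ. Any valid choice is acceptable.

Let ϵ > 0 be given. For m ≥ 1, |18/m^2 − 0| = 18/m^2.
18/m^2 < ϵ ⇔ m^2 > 18/ϵ ⇔ m > (18/ϵ)^{1/2}.
Take N = (18/ϵ)^{1/2}. Then m > N implies 18/m^2 < ϵ.

N = (18/ϵ)^{1/2}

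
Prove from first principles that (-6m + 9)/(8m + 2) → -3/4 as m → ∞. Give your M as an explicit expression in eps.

Let eps > 0. For m ≥ 1, |(-6m + 9)/(8m + 2) + 3/4| = |84|/(8(8m + 2)) = 84/(8(8m + 2)).
Since 8m + 2 ≥ 8m for m ≥ 1, this is ≤ 84/(8·8m) = (21/16)/m.
So |(-6m + 9)/(8m + 2) + 3/4| < eps whenever m > (21/16)/eps.
Take M = (21/16)/eps. If m > M then |(-6m + 9)/(8m + 2) + 3/4| ≤ (21/16)/m < eps.

M = (21/16)/eps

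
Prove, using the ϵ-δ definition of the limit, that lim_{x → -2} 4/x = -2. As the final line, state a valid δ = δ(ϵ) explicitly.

δ = min(1, (1/2)ϵ)

Fix ϵ > 0. We seek δ > 0 such that 0 < |x + 2| < δ implies |4/x + 2| < ϵ.
|4/x + 2| = 4·|-2 − x|/(2·|x|) = 4|x + 2|/(2|x|).
Require δ ≤ 1 so that |x| > 2 − 1 = 1, hence 2|x| > 2.
Then |4/x + 2| < 4|x + 2|/2, which is < ϵ when |x + 2| < (1/2)ϵ.
Take δ = min(1, (1/2)ϵ). Then 0 < |x + 2| < δ gives both |x + 2| < 1 and |x + 2| < (1/2)ϵ, so |4/x + 2| < ϵ.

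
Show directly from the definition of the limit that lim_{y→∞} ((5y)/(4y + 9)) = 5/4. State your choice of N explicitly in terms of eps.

Let eps > 0 be given. We seek N > 0 such that y > N implies |(5y)/(4y + 9) − (5/4)| < eps.
(5y)/(4y + 9) − (5/4) = (4(5y) − 5(4y + 9)) / (4(4y + 9)) = -45/(4(4y + 9)).
For y > 0 we have 4y + 9 > 4y, so |(5y)/(4y + 9) − (5/4)| = 45/(4(4y + 9)) < 45/(4·4y) = (45/16)/y.
Thus |(5y)/(4y + 9) − (5/4)| < eps whenever y > (45/16)/eps.
Take N = (45/16)/eps. If y > N then |(5y)/(4y + 9) − (5/4)| < (45/16)/y < eps.

N = (45/16)/eps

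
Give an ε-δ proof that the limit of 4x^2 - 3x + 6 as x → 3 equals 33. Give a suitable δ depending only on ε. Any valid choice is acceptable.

Let ε > 0. We want δ > 0 such that 0 < |x − 3| < δ implies |(4x^2 - 3x + 6) − 33| < ε.
(4x^2 - 3x + 6) − 33 = 4x^2 - 3x - 27 = (x − 3)(4x + 9).
So |(4x^2 - 3x + 6) − 33| = |x − 3|·|4x + 9|.
Assume first that |x − 3| < 1, so |x| < 4. Then |4x + 9| ≤ 4·4 + 9 = 25.
Hence |(4x^2 - 3x + 6) − 33| ≤ 25|x − 3| < ε provided |x − 3| < ε/25.
Take δ = min(1, ε/25). Then 0 < |x − 3| < δ gives both |x − 3| < 1 and |x − 3| < ε/25, so |(4x^2 - 3x + 6) − 33| < ε.

δ = min(1, ε/25)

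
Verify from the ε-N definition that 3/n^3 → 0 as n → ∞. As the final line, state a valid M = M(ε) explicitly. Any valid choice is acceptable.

Suppose ε > 0. For n ≥ 1, |3/n^3 − 0| = 3/n^3.
3/n^3 < ε ⇔ n^3 > 3/ε ⇔ n > (3/ε)^{1/3}.
Take M = (3/ε)^{1/3}. Then n > M implies 3/n^3 < ε.

M = (3/ε)^{1/3}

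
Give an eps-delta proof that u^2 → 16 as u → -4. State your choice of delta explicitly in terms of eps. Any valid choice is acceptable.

Let eps > 0. We seek delta > 0 with 0 < |u + 4| < delta ⇒ |u^2 − 16| < eps.
Factor: u^2 − 16 = (u + 4)(u - 4), so |u^2 − 16| = |u + 4|·|u - 4|.
Impose delta ≤ 1 so that |u| < 5; then |u - 4| ≤ 9.
Hence |u^2 − 16| ≤ 9|u + 4|, which is < eps once |u + 4| < eps/9.
Take delta = min(1, eps/9). If 0 < |u + 4| < delta then both bounds hold and |u^2 − 16| ≤ 9|u + 4| < 9·(eps/9) = eps.

delta = min(1, eps/9)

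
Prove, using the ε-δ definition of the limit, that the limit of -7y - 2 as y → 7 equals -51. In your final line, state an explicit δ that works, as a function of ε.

Let ε > 0 be given. We need δ > 0 so that 0 < |y − 7| < δ implies |(-7y - 2) + 51| < ε.
|(-7y - 2) + 51| = |-7y + 49| = 7|y − 7|.
So 7|y − 7| < ε exactly when |y − 7| < ε/7.
Choosing δ = ε/7 gives |(-7y - 2) + 51| = 7|y − 7| < ε whenever |y − 7| < δ.

δ = ε/7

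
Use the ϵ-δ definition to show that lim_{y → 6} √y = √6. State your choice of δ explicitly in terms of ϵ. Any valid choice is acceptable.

δ = min(6, √6·ϵ)

Let ϵ > 0. We want δ > 0 such that 0 < |y − 6| < δ implies |√y − √6| < ϵ.
Rationalise: √y − √6 = (y − 6)/(√y + √6), so |√y − √6| = |y − 6|/(√y + √6).
Restrict δ ≤ 6 so that |y − 6| < 6 forces y > 0, and then √y + √6 > √6.
Hence |√y − √6| < |y − 6|/√6, which is < ϵ once |y − 6| < √6·ϵ.
Take δ = min(6, √6·ϵ). If 0 < |y − 6| < δ then y > 0 and |√y − √6| < |y − 6|/√6 < ϵ.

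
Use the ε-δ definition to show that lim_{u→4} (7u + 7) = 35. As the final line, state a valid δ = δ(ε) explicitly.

δ = ε/7

Suppose ε > 0. We need δ > 0 so that 0 < |u − 4| < δ implies |(7u + 7) − 35| < ε.
Since (7u + 7) − 35 = 7(u − 4), we have |(7u + 7) − 35| = 7|u − 4|.
So 7|u − 4| < ε exactly when |u − 4| < ε/7.
Take δ = ε/7. If 0 < |u − 4| < δ then |(7u + 7) − 35| = 7|u − 4| < 7·(ε/7) = ε.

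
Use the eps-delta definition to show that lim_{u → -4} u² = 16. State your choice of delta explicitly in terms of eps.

Let eps > 0 be given. We seek delta > 0 with 0 < |u + 4| < delta ⇒ |u² − 16| < eps.
Factor: u² − 16 = (u + 4)(u - 4), so |u² − 16| = |u + 4|·|u - 4|.
Restrict delta ≤ 1. Then |u + 4| < 1 gives |u| < 5, so by the triangle inequality |u - 4| ≤ 5 + 4 = 9.
Hence |u² − 16| ≤ 9|u + 4|, which is < eps once |u + 4| < eps/9.
Take delta = min(1, eps/9). If 0 < |u + 4| < delta then both bounds hold and |u² − 16| ≤ 9|u + 4| < 9·(eps/9) = eps.

delta = min(1, eps/9)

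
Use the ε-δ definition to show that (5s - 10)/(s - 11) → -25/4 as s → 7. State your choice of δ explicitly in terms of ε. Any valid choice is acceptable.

δ = min(2, (8/45)ε)

Suppose ε > 0. We want δ > 0 with 0 < |s − 7| < δ ⇒ |(5s - 10)/(s - 11) + 25/4| < ε.
Combining over a common denominator, (5s - 10)/(s - 11) + 25/4 = [(5s - 10)·(-4) − 25·(s - 11)] / [(-4)·(s - 11)] = -45(s − 7) / ((-4)(s - 11)).
So |(5s - 10)/(s - 11) + 25/4| = 45|s − 7| / (4·|s − 11|).
Require δ ≤ 2, so |s − 11| ≥ |-4| − |s − 7| > 4 − 2 = 2.
Hence |(5s - 10)/(s - 11) + 25/4| < 45|s − 7|/(4·2) = (45/8)|s − 7|, which is < ε once |s − 7| < (8/45)ε.
Take δ = min(2, (8/45)ε). Then 0 < |s − 7| < δ forces both bounds, so |(5s - 10)/(s - 11) + 25/4| < ε.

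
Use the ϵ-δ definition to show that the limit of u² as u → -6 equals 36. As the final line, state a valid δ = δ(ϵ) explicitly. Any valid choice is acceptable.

Fix ϵ > 0. We seek δ > 0 with 0 < |u + 6| < δ ⇒ |u² − 36| < ϵ.
Factor: u² − 36 = (u + 6)(u - 6), so |u² − 36| = |u + 6|·|u - 6|.
Restrict δ ≤ 1. Then |u + 6| < 1 gives |u| < 7, so by the triangle inequality |u - 6| ≤ 7 + 6 = 13.
Hence |u² − 36| ≤ 13|u + 6|, which is < ϵ once |u + 6| < ϵ/13.
Take δ = min(1, ϵ/13). If 0 < |u + 6| < δ then both bounds hold and |u² − 36| ≤ 13|u + 6| < 13·(ϵ/13) = ϵ.

δ = min(1, ϵ/13)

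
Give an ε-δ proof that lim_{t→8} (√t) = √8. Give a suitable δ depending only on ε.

δ = min(8, √8·ε)

Suppose ε > 0. We want δ > 0 such that 0 < |t − 8| < δ implies |√t − √8| < ε.
Multiplying by the conjugate, |√t − √8| = |t − 8|/(√t + √8).
Restrict δ ≤ 8 so that |t − 8| < 8 forces t > 0, and then √t + √8 > √8.
Hence |√t − √8| < |t − 8|/√8, which is < ε once |t − 8| < √8·ε.
Take δ = min(8, √8·ε). If 0 < |t − 8| < δ then t > 0 and |√t − √8| < |t − 8|/√8 < ε.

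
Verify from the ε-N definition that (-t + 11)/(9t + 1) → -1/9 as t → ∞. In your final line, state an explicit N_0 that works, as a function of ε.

N_0 = (100/81)/ε

Suppose ε > 0. We seek N_0 > 0 such that t > N_0 implies |(-t + 11)/(9t + 1) + 1/9| < ε.
(-t + 11)/(9t + 1) + 1/9 = (9(-t + 11) − (-1)(9t + 1)) / (9(9t + 1)) = 100/(9(9t + 1)).
For t > 0 we have 9t + 1 > 9t, so |(-t + 11)/(9t + 1) + 1/9| = 100/(9(9t + 1)) < 100/(9·9t) = (100/81)/t.
Thus |(-t + 11)/(9t + 1) + 1/9| < ε whenever t > (100/81)/ε.
Take N_0 = (100/81)/ε. If t > N_0 then |(-t + 11)/(9t + 1) + 1/9| < (100/81)/t < ε.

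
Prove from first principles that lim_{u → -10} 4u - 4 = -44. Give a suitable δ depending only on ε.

δ = ε/4

Fix ε > 0. We need δ > 0 so that 0 < |u + 10| < δ implies |(4u - 4) + 44| < ε.
Since (4u - 4) + 44 = 4(u + 10), we have |(4u - 4) + 44| = 4|u + 10|.
Thus it suffices that |u + 10| < ε/4.
Choosing δ = ε/4 gives |(4u - 4) + 44| = 4|u + 10| < ε whenever |u + 10| < δ.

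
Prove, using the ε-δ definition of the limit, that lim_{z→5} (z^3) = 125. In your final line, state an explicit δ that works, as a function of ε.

Suppose ε > 0. We seek δ > 0 with 0 < |z − 5| < δ ⇒ |z^3 − 125| < ε.
Factor: z^3 − 125 = (z − 5)(z^2 + 5z + 25), so |z^3 − 125| = |z − 5|·|z^2 + 5z + 25|.
Restrict δ ≤ 1. Then |z − 5| < 1 gives |z| < 6, so by the triangle inequality |z^2 + 5z + 25| ≤ 6^2 + 5·6 + 25 = 91.
Hence |z^3 − 125| ≤ 91|z − 5|, which is < ε once |z − 5| < ε/91.
Take δ = min(1, ε/91). If 0 < |z − 5| < δ then both bounds hold and |z^3 − 125| ≤ 91|z − 5| < 91·(ε/91) = ε.

δ = min(1, ε/91)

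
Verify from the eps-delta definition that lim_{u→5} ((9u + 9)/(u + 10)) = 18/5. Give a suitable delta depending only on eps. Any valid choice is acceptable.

Suppose eps > 0. We want delta > 0 with 0 < |u − 5| < delta ⇒ |(9u + 9)/(u + 10) − (18/5)| < eps.
Combining over a common denominator, (9u + 9)/(u + 10) − (18/5) = [(9u + 9)·15 − 54·(u + 10)] / [15·(u + 10)] = 81(u − 5) / (15(u + 10)).
So |(9u + 9)/(u + 10) − (18/5)| = 81|u − 5| / (15·|u + 10|).
Require delta ≤ 15/2, so |u + 10| ≥ |15| − |u − 5| > 15 − 15/2 = 15/2.
Hence |(9u + 9)/(u + 10) − (18/5)| < 81|u − 5|/(15·(15/2)) = (18/25)|u − 5|, which is < eps once |u − 5| < (25/18)eps.
Take delta = min(15/2, (25/18)eps). Then 0 < |u − 5| < delta forces both bounds, so |(9u + 9)/(u + 10) − (18/5)| < eps.

delta = min(15/2, (25/18)eps)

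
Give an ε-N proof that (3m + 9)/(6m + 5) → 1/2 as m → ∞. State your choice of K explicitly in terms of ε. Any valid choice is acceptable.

K = (13/12)/ε

Suppose ε > 0. For m ≥ 1, |(3m + 9)/(6m + 5) − (1/2)| = |39|/(6(6m + 5)) = 39/(6(6m + 5)).
Since 6m + 5 ≥ 6m for m ≥ 1, this is ≤ 39/(6·6m) = (13/12)/m.
So |(3m + 9)/(6m + 5) − (1/2)| < ε whenever m > (13/12)/ε.
Take K = (13/12)/ε. If m > K then |(3m + 9)/(6m + 5) − (1/2)| ≤ (13/12)/m < ε.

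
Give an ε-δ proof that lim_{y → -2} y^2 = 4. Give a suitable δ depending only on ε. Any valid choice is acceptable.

δ = min(1, ε/5)

Suppose ε > 0. We seek δ > 0 with 0 < |y + 2| < δ ⇒ |y^2 − 4| < ε.
Factor: y^2 − 4 = (y + 2)(y - 2), so |y^2 − 4| = |y + 2|·|y - 2|.
Restrict δ ≤ 1. Then |y + 2| < 1 gives |y| < 3, so by the triangle inequality |y - 2| ≤ 3 + 2 = 5.
Hence |y^2 − 4| ≤ 5|y + 2|, which is < ε once |y + 2| < ε/5.
Take δ = min(1, ε/5). If 0 < |y + 2| < δ then both bounds hold and |y^2 − 4| ≤ 5|y + 2| < 5·(ε/5) = ε.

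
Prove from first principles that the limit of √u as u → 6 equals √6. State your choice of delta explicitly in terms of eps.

Suppose eps > 0. We want delta > 0 such that 0 < |u − 6| < delta implies |√u − √6| < eps.
Rationalise: √u − √6 = (u − 6)/(√u + √6), so |√u − √6| = |u − 6|/(√u + √6).
Restrict delta ≤ 6 so that |u − 6| < 6 forces u > 0, and then √u + √6 > √6.
Hence |√u − √6| < |u − 6|/√6, which is < eps once |u − 6| < √6·eps.
Take delta = min(6, √6·eps). If 0 < |u − 6| < delta then u > 0 and |√u − √6| < |u − 6|/√6 < eps.

delta = min(6, √6·eps)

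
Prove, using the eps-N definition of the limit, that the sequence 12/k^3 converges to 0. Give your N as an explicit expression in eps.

Let eps > 0. For k ≥ 1, |12/k^3 − 0| = 12/k^3.
12/k^3 < eps ⇔ k^3 > 12/eps ⇔ k > (12/eps)^{1/3}.
Take N = (12/eps)^{1/3}. Then k > N implies 12/k^3 < eps.

N = (12/eps)^{1/3}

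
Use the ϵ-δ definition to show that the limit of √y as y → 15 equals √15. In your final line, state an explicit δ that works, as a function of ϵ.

δ = min(15, √15·ϵ)

Let ϵ > 0. We want δ > 0 such that 0 < |y − 15| < δ implies |√y − √15| < ϵ.
Rationalise: √y − √15 = (y − 15)/(√y + √15), so |√y − √15| = |y − 15|/(√y + √15).
Restrict δ ≤ 15 so that |y − 15| < 15 forces y > 0, and then √y + √15 > √15.
Hence |√y − √15| < |y − 15|/√15, which is < ϵ once |y − 15| < √15·ϵ.
Take δ = min(15, √15·ϵ). If 0 < |y − 15| < δ then y > 0 and |√y − √15| < |y − 15|/√15 < ϵ.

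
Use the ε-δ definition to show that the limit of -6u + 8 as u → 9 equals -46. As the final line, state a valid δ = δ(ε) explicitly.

δ = ε/6

Suppose ε > 0. We need δ > 0 so that 0 < |u − 9| < δ implies |(-6u + 8) + 46| < ε.
|(-6u + 8) + 46| = |-6u + 54| = 6|u − 9|.
Thus it suffices that |u − 9| < ε/6.
Take δ = ε/6. If 0 < |u − 9| < δ then |(-6u + 8) + 46| = 6|u − 9| < 6·(ε/6) = ε.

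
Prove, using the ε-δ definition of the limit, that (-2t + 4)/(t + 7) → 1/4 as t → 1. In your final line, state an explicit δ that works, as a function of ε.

Suppose ε > 0. We want δ > 0 with 0 < |t − 1| < δ ⇒ |(-2t + 4)/(t + 7) − (1/4)| < ε.
Combining over a common denominator, (-2t + 4)/(t + 7) − (1/4) = [(-2t + 4)·8 − 2·(t + 7)] / [8·(t + 7)] = -18(t − 1) / (8(t + 7)).
So |(-2t + 4)/(t + 7) − (1/4)| = 18|t − 1| / (8·|t + 7|).
Require δ ≤ 4, so |t + 7| ≥ |8| − |t − 1| > 8 − 4 = 4.
Hence |(-2t + 4)/(t + 7) − (1/4)| < 18|t − 1|/(8·4) = (9/16)|t − 1|, which is < ε once |t − 1| < (16/9)ε.
Take δ = min(4, (16/9)ε). Then 0 < |t − 1| < δ forces both bounds, so |(-2t + 4)/(t + 7) − (1/4)| < ε.

δ = min(4, (16/9)ε)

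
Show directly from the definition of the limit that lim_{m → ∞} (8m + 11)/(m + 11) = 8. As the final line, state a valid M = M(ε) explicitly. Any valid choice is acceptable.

M = 77/ε

Fix ε > 0. For m ≥ 1, |(8m + 11)/(m + 11) − 8| = |-77|/((m + 11)) = 77/((m + 11)).
Since m + 11 ≥ m for m ≥ 1, this is ≤ 77/(m) = 77/m.
So |(8m + 11)/(m + 11) − 8| < ε whenever m > 77/ε.
Take M = 77/ε. If m > M then |(8m + 11)/(m + 11) − 8| ≤ 77/m < ε.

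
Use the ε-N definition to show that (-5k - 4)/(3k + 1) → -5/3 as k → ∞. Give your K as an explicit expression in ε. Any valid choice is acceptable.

K = (7/9)/ε

Let ε > 0 be given. For k ≥ 1, |(-5k - 4)/(3k + 1) + 5/3| = |-7|/(3(3k + 1)) = 7/(3(3k + 1)).
Since 3k + 1 ≥ 3k for k ≥ 1, this is ≤ 7/(3·3k) = (7/9)/k.
So |(-5k - 4)/(3k + 1) + 5/3| < ε whenever k > (7/9)/ε.
Take K = (7/9)/ε. If k > K then |(-5k - 4)/(3k + 1) + 5/3| ≤ (7/9)/k < ε.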